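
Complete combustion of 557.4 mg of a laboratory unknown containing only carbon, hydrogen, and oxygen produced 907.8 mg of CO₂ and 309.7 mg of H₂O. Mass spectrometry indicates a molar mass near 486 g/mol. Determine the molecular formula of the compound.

mol C = 0.9078 g CO₂ ÷ 44.009 g/mol = 0.020628 mol
mol H = 2 × 0.3097 g H₂O ÷ 18.015 g/mol = 0.034382 mol
mass O = 0.5574 − (0.24776 + 0.034658) = 0.27498 g → mol O = 0.27498 ÷ 15.999 = 0.017188 mol
Divide by the smallest (0.017188 mol): C 1.200, H 2.000, O 1.000
Multiplying each by 5 gives whole numbers: C 6.00, H 10.00, O 5.00
Empirical formula: C6H10O5
Empirical-formula mass = 162.14 g/mol; 486 ÷ 162.14 ≈ 3, so the molecular formula is C18H30O15.

C18H30O15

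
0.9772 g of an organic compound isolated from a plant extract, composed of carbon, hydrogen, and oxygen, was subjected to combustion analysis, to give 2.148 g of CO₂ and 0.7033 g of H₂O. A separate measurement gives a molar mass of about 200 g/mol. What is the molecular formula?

C10H16O4

mol C = 2.148 g CO₂ ÷ 44.009 g/mol = 0.048808 mol
mol H = 2 × 0.7033 g H₂O ÷ 18.015 g/mol = 0.078079 mol
mass O = 0.9772 − (0.58624 + 0.078704) = 0.31226 g → mol O = 0.31226 ÷ 15.999 = 0.019518 mol
Divide by the smallest (0.019518 mol): C 2.501, H 4.000, O 1.000
Multiplying each by 2 gives whole numbers: C 5.00, H 8.00, O 2.00
Empirical formula: C5H8O2
Empirical-formula mass = 100.12 g/mol; 200 ÷ 100.12 ≈ 2, so the molecular formula is C10H16O4.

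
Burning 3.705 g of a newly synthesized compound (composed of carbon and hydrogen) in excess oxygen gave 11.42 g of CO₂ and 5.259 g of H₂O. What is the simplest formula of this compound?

mol C = 11.42 g CO₂ ÷ 44.009 g/mol = 0.25949 mol
mol H = 2 × 5.259 g H₂O ÷ 18.015 g/mol = 0.58385 mol
Divide by the smallest (0.25949 mol): C 1.000, H 2.250
Multiplying each by 4 gives whole numbers: C 4.00, H 9.00

C4H9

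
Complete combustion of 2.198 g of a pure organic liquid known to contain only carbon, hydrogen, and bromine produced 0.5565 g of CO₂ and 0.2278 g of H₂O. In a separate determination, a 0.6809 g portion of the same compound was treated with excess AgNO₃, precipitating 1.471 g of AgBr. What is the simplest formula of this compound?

CH2Br2

mol C = 0.5565 g CO₂ ÷ 44.009 g/mol = 0.012645 mol
mol H = 2 × 0.2278 g H₂O ÷ 18.015 g/mol = 0.025290 mol
From the AgBr data: mol Br per gram of compound = (1.471 ÷ 187.772) ÷ 0.6809 = 0.011505 mol/g, so in the 2.198 g combustion sample mol Br = 0.025289 mol
Divide by the smallest (0.012645 mol): C 1.000, H 2.000, Br 2.000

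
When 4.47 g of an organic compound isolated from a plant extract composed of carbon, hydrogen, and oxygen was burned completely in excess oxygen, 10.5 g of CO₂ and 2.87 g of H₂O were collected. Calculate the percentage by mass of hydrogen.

mol C = 10.5 g CO₂ ÷ 44.009 g/mol = 0.2386 mol
mol H = 2 × 2.87 g H₂O ÷ 18.015 g/mol = 0.3186 mol
mass O = 4.47 − (2.866 + 0.3212) = 1.283 g → mol O = 1.283 ÷ 15.999 = 0.08020 mol
mass % H = 0.3212 g ÷ 4.47 g × 100%

7.2%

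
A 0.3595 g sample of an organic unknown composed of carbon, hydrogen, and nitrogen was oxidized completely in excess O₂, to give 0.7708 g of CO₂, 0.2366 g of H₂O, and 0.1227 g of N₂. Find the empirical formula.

C2H3N

mol C = 0.7708 g CO₂ ÷ 44.009 g/mol = 0.017515 mol
mol H = 2 × 0.2366 g H₂O ÷ 18.015 g/mol = 0.026267 mol
mol N = 2 × 0.1227 g N₂ ÷ 28.014 g/mol = 0.0087599 mol
Divide by the smallest (0.0087599 mol): C 1.999, H 2.999, N 1.000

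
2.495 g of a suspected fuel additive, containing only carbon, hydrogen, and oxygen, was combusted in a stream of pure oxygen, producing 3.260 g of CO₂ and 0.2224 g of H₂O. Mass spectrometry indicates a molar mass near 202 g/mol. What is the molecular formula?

C6H2O8

mol C = 3.260 g CO₂ ÷ 44.009 g/mol = 0.074076 mol
mol H = 2 × 0.2224 g H₂O ÷ 18.015 g/mol = 0.024691 mol
mass O = 2.495 − (0.88972 + 0.024888) = 1.5804 g → mol O = 1.5804 ÷ 15.999 = 0.098780 mol
Divide by the smallest (0.024691 mol): C 3.000, H 1.000, O 4.001
Empirical formula: C3HO4
Empirical-formula mass = 101.04 g/mol; 202 ÷ 101.04 ≈ 2, so the molecular formula is C6H2O8.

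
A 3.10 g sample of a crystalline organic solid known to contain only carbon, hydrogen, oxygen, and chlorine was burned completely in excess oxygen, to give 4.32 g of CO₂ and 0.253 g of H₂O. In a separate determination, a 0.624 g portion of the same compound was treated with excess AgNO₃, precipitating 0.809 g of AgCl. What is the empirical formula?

mol C = 4.32 g CO₂ ÷ 44.009 g/mol = 0.09816 mol
mol H = 2 × 0.253 g H₂O ÷ 18.015 g/mol = 0.02809 mol
From the AgCl data: mol Cl per gram of compound = (0.809 ÷ 143.318) ÷ 0.624 = 0.009046 mol/g, so in the 3.10 g combustion sample mol Cl = 0.02804 mol
mass O = 3.10 − (1.179 + 0.02831 + 0.9941) = 0.8985 g → mol O = 0.8985 ÷ 15.999 = 0.05616 mol
Divide by the smallest (0.02804 mol): C 3.500, H 1.002, Cl 1.000, O 2.003
Multiplying each by 2 gives whole numbers: C 7.00, H 2.00, Cl 2.00, O 4.01

C7H2Cl2O4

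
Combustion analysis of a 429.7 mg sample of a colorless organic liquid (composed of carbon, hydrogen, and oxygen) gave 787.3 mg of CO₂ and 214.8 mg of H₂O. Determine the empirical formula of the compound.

mol C = 0.7873 g CO₂ ÷ 44.009 g/mol = 0.017890 mol
mol H = 2 × 0.2148 g H₂O ÷ 18.015 g/mol = 0.023847 mol
mass O = 0.4297 − (0.21487 + 0.024038) = 0.19079 g → mol O = 0.19079 ÷ 15.999 = 0.011925 mol
Divide by the smallest (0.011925 mol): C 1.500, H 2.000, O 1.000
Multiplying each by 2 gives whole numbers: C 3.00, H 4.00, O 2.00

C3H4O2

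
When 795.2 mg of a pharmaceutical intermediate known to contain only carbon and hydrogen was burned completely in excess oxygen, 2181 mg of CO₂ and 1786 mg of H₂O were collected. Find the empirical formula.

CH4

mol C = 2.181 g CO₂ ÷ 44.009 g/mol = 0.049558 mol
mol H = 2 × 1.786 g H₂O ÷ 18.015 g/mol = 0.19828 mol
Divide by the smallest (0.049558 mol): C 1.000, H 4.001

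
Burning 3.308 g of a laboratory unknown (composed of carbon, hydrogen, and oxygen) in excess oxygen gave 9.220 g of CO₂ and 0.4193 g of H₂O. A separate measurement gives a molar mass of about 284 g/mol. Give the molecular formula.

mol C = 9.220 g CO₂ ÷ 44.009 g/mol = 0.20950 mol
mol H = 2 × 0.4193 g H₂O ÷ 18.015 g/mol = 0.046550 mol
mass O = 3.308 − (2.5163 + 0.046922) = 0.74474 g → mol O = 0.74474 ÷ 15.999 = 0.046549 mol
Divide by the smallest (0.046549 mol): C 4.501, H 1.000, O 1.000
Multiplying each by 2 gives whole numbers: C 9.00, H 2.00, O 2.00
Empirical formula: C9H2O2
Empirical-formula mass = 142.11 g/mol; 284 ÷ 142.11 ≈ 2, so the molecular formula is C18H4O4.

C18H4O4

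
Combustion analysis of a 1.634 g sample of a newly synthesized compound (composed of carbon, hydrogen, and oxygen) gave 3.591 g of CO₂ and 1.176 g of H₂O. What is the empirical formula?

mol C = 3.591 g CO₂ ÷ 44.009 g/mol = 0.081597 mol
mol H = 2 × 1.176 g H₂O ÷ 18.015 g/mol = 0.13056 mol
mass O = 1.634 − (0.98006 + 0.13160) = 0.52234 g → mol O = 0.52234 ÷ 15.999 = 0.032648 mol
Divide by the smallest (0.032648 mol): C 2.499, H 3.999, O 1.000
Multiplying each by 2 gives whole numbers: C 5.00, H 8.00, O 2.00

C5H8O2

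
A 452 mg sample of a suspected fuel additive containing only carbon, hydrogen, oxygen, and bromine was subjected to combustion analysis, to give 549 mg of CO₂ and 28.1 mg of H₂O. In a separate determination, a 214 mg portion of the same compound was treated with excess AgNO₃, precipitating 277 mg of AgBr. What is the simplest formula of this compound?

mol C = 0.549 g CO₂ ÷ 44.009 g/mol = 0.01247 mol
mol H = 2 × 0.0281 g H₂O ÷ 18.015 g/mol = 0.003120 mol
From the AgBr data: mol Br per gram of compound = (0.277 ÷ 187.772) ÷ 0.214 = 0.006893 mol/g, so in the 0.452 g combustion sample mol Br = 0.003116 mol
mass O = 0.452 − (0.1498 + 0.003145 + 0.2490) = 0.05005 g → mol O = 0.05005 ÷ 15.999 = 0.003129 mol
Divide by the smallest (0.003116 mol): C 4.004, H 1.001, Br 1.000, O 1.004

C4HBrO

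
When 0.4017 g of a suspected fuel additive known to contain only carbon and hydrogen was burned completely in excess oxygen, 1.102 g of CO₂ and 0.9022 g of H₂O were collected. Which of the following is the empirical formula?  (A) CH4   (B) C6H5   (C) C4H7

mol C = 1.102 g CO₂ ÷ 44.009 g/mol = 0.025040 mol
mol H = 2 × 0.9022 g H₂O ÷ 18.015 g/mol = 0.10016 mol
Divide by the smallest (0.025040 mol): C 1.000, H 4.000

(A) CH4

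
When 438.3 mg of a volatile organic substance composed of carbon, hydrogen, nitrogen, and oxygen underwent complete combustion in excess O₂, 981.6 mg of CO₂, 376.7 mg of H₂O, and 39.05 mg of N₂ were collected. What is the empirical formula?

C8H15NO2

mol C = 0.9816 g CO₂ ÷ 44.009 g/mol = 0.022305 mol
mol H = 2 × 0.3767 g H₂O ÷ 18.015 g/mol = 0.041821 mol
mol N = 2 × 0.03905 g N₂ ÷ 28.014 g/mol = 0.0027879 mol
mass O = 0.4383 − (0.26790 + 0.042155 + 0.039050) = 0.089195 g → mol O = 0.089195 ÷ 15.999 = 0.0055750 mol
Divide by the smallest (0.0027879 mol): C 8.001, H 15.001, N 1.000, O 2.000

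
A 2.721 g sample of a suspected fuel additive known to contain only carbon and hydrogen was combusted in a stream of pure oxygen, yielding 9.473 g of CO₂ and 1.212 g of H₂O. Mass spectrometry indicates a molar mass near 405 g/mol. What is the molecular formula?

mol C = 9.473 g CO₂ ÷ 44.009 g/mol = 0.21525 mol
mol H = 2 × 1.212 g H₂O ÷ 18.015 g/mol = 0.13455 mol
Divide by the smallest (0.13455 mol): C 1.600, H 1.000
Multiplying each by 5 gives whole numbers: C 8.00, H 5.00
Empirical formula: C8H5
Empirical-formula mass = 101.13 g/mol; 405 ÷ 101.13 ≈ 4, so the molecular formula is C32H20.

C32H20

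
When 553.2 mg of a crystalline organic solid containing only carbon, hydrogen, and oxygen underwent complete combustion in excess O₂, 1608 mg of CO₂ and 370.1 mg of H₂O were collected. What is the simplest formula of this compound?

mol C = 1.608 g CO₂ ÷ 44.009 g/mol = 0.036538 mol
mol H = 2 × 0.3701 g H₂O ÷ 18.015 g/mol = 0.041088 mol
mass O = 0.5532 − (0.43886 + 0.041417) = 0.072926 g → mol O = 0.072926 ÷ 15.999 = 0.0045581 mol
Divide by the smallest (0.0045581 mol): C 8.016, H 9.014, O 1.000

C8H9O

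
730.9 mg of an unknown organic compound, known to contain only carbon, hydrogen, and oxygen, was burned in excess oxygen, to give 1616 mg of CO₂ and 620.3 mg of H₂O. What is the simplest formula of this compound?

C8H15O3

mol C = 1.616 g CO₂ ÷ 44.009 g/mol = 0.036720 mol
mol H = 2 × 0.6203 g H₂O ÷ 18.015 g/mol = 0.068865 mol
mass O = 0.7309 − (0.44104 + 0.069416) = 0.22044 g → mol O = 0.22044 ÷ 15.999 = 0.013779 mol
Divide by the smallest (0.013779 mol): C 2.665, H 4.998, O 1.000
Multiplying each by 3 gives whole numbers: C 7.99, H 14.99, O 3.00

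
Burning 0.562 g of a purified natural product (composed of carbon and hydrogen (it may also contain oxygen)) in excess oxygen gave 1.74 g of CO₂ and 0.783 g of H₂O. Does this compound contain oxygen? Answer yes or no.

mol C = 1.74 g CO₂ ÷ 44.009 g/mol = 0.03954 mol
mol H = 2 × 0.783 g H₂O ÷ 18.015 g/mol = 0.08693 mol
C and H together account for 0.5625 g — essentially the entire 0.562 g sample — so the compound contains no oxygen.

no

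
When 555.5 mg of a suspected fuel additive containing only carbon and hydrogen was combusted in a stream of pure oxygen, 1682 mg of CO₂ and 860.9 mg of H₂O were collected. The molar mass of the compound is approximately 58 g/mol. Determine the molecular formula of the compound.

C4H10

mol C = 1.682 g CO₂ ÷ 44.009 g/mol = 0.038219 mol
mol H = 2 × 0.8609 g H₂O ÷ 18.015 g/mol = 0.095576 mol
Divide by the smallest (0.038219 mol): C 1.000, H 2.501
Multiplying each by 2 gives whole numbers: C 2.00, H 5.00
Empirical formula: C2H5
Empirical-formula mass = 29.06 g/mol; 58 ÷ 29.06 ≈ 2, so the molecular formula is C4H10.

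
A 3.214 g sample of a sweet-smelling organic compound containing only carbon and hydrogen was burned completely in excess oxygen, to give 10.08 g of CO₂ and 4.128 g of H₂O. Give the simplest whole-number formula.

mol C = 10.08 g CO₂ ÷ 44.009 g/mol = 0.22904 mol
mol H = 2 × 4.128 g H₂O ÷ 18.015 g/mol = 0.45828 mol
Divide by the smallest (0.22904 mol): C 1.000, H 2.001

CH2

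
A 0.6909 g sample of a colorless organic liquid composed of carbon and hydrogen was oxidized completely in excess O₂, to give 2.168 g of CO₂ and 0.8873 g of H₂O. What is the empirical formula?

CH2

mol C = 2.168 g CO₂ ÷ 44.009 g/mol = 0.049263 mol
mol H = 2 × 0.8873 g H₂O ÷ 18.015 g/mol = 0.098507 mol
Divide by the smallest (0.049263 mol): C 1.000, H 2.000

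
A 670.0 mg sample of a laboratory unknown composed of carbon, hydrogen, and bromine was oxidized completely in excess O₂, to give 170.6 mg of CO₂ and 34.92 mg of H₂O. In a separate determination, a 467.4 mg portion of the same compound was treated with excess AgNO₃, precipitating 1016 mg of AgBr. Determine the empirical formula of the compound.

mol C = 0.1706 g CO₂ ÷ 44.009 g/mol = 0.0038765 mol
mol H = 2 × 0.03492 g H₂O ÷ 18.015 g/mol = 0.0038768 mol
From the AgBr data: mol Br per gram of compound = (1.016 ÷ 187.772) ÷ 0.4674 = 0.011576 mol/g, so in the 0.6700 g combustion sample mol Br = 0.0077562 mol
Divide by the smallest (0.0038765 mol): C 1.000, H 1.000, Br 2.001

CHBr2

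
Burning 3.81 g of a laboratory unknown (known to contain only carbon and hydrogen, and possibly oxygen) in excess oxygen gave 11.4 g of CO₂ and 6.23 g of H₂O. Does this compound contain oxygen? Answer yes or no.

no

mol C = 11.4 g CO₂ ÷ 44.009 g/mol = 0.2590 mol
mol H = 2 × 6.23 g H₂O ÷ 18.015 g/mol = 0.6916 mol
C and H together account for 3.808 g — essentially the entire 3.81 g sample — so the compound contains no oxygen.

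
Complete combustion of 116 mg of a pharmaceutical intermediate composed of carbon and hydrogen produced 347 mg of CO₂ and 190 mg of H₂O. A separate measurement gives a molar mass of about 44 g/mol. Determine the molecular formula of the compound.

mol C = 0.347 g CO₂ ÷ 44.009 g/mol = 0.007885 mol
mol H = 2 × 0.190 g H₂O ÷ 18.015 g/mol = 0.02109 mol
Divide by the smallest (0.007885 mol): C 1.000, H 2.675
Multiplying each by 3 gives whole numbers: C 3.00, H 8.03
Empirical formula: C3H8
Empirical-formula mass = 44.10 g/mol; 44 ÷ 44.10 ≈ 1, so the molecular formula is C3H8.

C3H8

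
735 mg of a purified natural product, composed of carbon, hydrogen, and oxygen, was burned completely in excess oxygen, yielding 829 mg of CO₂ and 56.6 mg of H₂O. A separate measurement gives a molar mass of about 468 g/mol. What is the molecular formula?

mol C = 0.829 g CO₂ ÷ 44.009 g/mol = 0.01884 mol
mol H = 2 × 0.0566 g H₂O ÷ 18.015 g/mol = 0.006284 mol
mass O = 0.735 − (0.2263 + 0.006334) = 0.5024 g → mol O = 0.5024 ÷ 15.999 = 0.03140 mol
Divide by the smallest (0.006284 mol): C 2.998, H 1.000, O 4.998
Empirical formula: C3HO5
Empirical-formula mass = 117.04 g/mol; 468 ÷ 117.04 ≈ 4, so the molecular formula is C12H4O20.

C12H4O20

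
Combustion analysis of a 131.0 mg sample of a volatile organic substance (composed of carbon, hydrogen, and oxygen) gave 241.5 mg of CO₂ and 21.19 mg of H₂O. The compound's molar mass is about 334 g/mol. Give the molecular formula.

C14H6O10

mol C = 0.2415 g CO₂ ÷ 44.009 g/mol = 0.0054875 mol
mol H = 2 × 0.02119 g H₂O ÷ 18.015 g/mol = 0.0023525 mol
mass O = 0.1310 − (0.065911 + 0.0023713) = 0.062718 g → mol O = 0.062718 ÷ 15.999 = 0.0039201 mol
Divide by the smallest (0.0023525 mol): C 2.333, H 1.000, O 1.666
Multiplying each by 3 gives whole numbers: C 7.00, H 3.00, O 5.00
Empirical formula: C7H3O5
Empirical-formula mass = 167.10 g/mol; 334 ÷ 167.10 ≈ 2, so the molecular formula is C14H6O10.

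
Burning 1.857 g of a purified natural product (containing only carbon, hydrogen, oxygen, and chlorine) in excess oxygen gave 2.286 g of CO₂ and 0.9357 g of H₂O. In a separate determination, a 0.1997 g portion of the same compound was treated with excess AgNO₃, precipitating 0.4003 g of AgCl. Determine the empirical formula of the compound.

C4H8Cl2O

mol C = 2.286 g CO₂ ÷ 44.009 g/mol = 0.051944 mol
mol H = 2 × 0.9357 g H₂O ÷ 18.015 g/mol = 0.10388 mol
From the AgCl data: mol Cl per gram of compound = (0.4003 ÷ 143.318) ÷ 0.1997 = 0.013986 mol/g, so in the 1.857 g combustion sample mol Cl = 0.025973 mol
mass O = 1.857 − (0.62390 + 0.10471 + 0.92074) = 0.20765 g → mol O = 0.20765 ÷ 15.999 = 0.012979 mol
Divide by the smallest (0.012979 mol): C 4.002, H 8.004, Cl 2.001, O 1.000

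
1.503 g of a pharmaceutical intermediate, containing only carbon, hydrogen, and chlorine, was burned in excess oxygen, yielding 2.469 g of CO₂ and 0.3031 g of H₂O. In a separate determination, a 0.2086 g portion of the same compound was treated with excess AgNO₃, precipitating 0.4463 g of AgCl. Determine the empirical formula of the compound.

mol C = 2.469 g CO₂ ÷ 44.009 g/mol = 0.056102 mol
mol H = 2 × 0.3031 g H₂O ÷ 18.015 g/mol = 0.033650 mol
From the AgCl data: mol Cl per gram of compound = (0.4463 ÷ 143.318) ÷ 0.2086 = 0.014928 mol/g, so in the 1.503 g combustion sample mol Cl = 0.022437 mol
Divide by the smallest (0.022437 mol): C 2.500, H 1.500, Cl 1.000
Multiplying each by 2 gives whole numbers: C 5.00, H 3.00, Cl 2.00

C5H3Cl2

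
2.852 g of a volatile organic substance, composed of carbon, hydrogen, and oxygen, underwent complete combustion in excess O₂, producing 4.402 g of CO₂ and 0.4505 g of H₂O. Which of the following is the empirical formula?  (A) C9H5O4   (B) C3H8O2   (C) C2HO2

mol C = 4.402 g CO₂ ÷ 44.009 g/mol = 0.10002 mol
mol H = 2 × 0.4505 g H₂O ÷ 18.015 g/mol = 0.050014 mol
mass O = 2.852 − (1.2014 + 0.050414) = 1.6002 g → mol O = 1.6002 ÷ 15.999 = 0.10002 mol
Divide by the smallest (0.050014 mol): C 2.000, H 1.000, O 2.000

(C) C2HO2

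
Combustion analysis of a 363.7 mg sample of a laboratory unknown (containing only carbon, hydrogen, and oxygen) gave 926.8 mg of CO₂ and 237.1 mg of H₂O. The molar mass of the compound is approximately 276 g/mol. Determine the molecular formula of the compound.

mol C = 0.9268 g CO₂ ÷ 44.009 g/mol = 0.021059 mol
mol H = 2 × 0.2371 g H₂O ÷ 18.015 g/mol = 0.026323 mol
mass O = 0.3637 − (0.25294 + 0.026533) = 0.084223 g → mol O = 0.084223 ÷ 15.999 = 0.0052643 mol
Divide by the smallest (0.0052643 mol): C 4.000, H 5.000, O 1.000
Empirical formula: C4H5O
Empirical-formula mass = 69.08 g/mol; 276 ÷ 69.08 ≈ 4, so the molecular formula is C16H20O4.

C16H20O4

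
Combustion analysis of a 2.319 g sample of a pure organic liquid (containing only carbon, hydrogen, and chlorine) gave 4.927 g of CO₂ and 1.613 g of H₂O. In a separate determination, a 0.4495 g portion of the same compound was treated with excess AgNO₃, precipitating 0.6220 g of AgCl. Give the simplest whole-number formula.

C5H8Cl

mol C = 4.927 g CO₂ ÷ 44.009 g/mol = 0.11195 mol
mol H = 2 × 1.613 g H₂O ÷ 18.015 g/mol = 0.17907 mol
From the AgCl data: mol Cl per gram of compound = (0.6220 ÷ 143.318) ÷ 0.4495 = 0.0096552 mol/g, so in the 2.319 g combustion sample mol Cl = 0.022390 mol
Divide by the smallest (0.022390 mol): C 5.000, H 7.998, Cl 1.000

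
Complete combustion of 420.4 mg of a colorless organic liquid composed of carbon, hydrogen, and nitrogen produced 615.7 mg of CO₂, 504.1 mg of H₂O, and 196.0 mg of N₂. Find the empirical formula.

mol C = 0.6157 g CO₂ ÷ 44.009 g/mol = 0.013990 mol
mol H = 2 × 0.5041 g H₂O ÷ 18.015 g/mol = 0.055964 mol
mol N = 2 × 0.1960 g N₂ ÷ 28.014 g/mol = 0.013993 mol
Divide by the smallest (0.013990 mol): C 1.000, H 4.000, N 1.000

CH4N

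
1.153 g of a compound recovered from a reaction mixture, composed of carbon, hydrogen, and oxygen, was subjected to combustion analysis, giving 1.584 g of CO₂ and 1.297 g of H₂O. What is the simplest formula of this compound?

CH4O

mol C = 1.584 g CO₂ ÷ 44.009 g/mol = 0.035993 mol
mol H = 2 × 1.297 g H₂O ÷ 18.015 g/mol = 0.14399 mol
mass O = 1.153 − (0.43231 + 0.14514) = 0.57555 g → mol O = 0.57555 ÷ 15.999 = 0.035974 mol
Divide by the smallest (0.035974 mol): C 1.001, H 4.003, O 1.000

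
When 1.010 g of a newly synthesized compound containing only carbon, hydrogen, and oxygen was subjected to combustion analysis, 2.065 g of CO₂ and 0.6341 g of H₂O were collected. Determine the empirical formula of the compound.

C2H3O

mol C = 2.065 g CO₂ ÷ 44.009 g/mol = 0.046922 mol
mol H = 2 × 0.6341 g H₂O ÷ 18.015 g/mol = 0.070397 mol
mass O = 1.010 − (0.56358 + 0.070960) = 0.37546 g → mol O = 0.37546 ÷ 15.999 = 0.023468 mol
Divide by the smallest (0.023468 mol): C 1.999, H 3.000, O 1.000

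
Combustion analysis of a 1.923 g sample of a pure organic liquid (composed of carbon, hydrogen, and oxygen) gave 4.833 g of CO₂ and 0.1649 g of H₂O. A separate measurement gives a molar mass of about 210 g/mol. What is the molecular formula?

mol C = 4.833 g CO₂ ÷ 44.009 g/mol = 0.10982 mol
mol H = 2 × 0.1649 g H₂O ÷ 18.015 g/mol = 0.018307 mol
mass O = 1.923 − (1.3190 + 0.018453) = 0.58552 g → mol O = 0.58552 ÷ 15.999 = 0.036597 mol
Divide by the smallest (0.018307 mol): C 5.999, H 1.000, O 1.999
Empirical formula: C6HO2
Empirical-formula mass = 105.07 g/mol; 210 ÷ 105.07 ≈ 2, so the molecular formula is C12H2O4.

C12H2O4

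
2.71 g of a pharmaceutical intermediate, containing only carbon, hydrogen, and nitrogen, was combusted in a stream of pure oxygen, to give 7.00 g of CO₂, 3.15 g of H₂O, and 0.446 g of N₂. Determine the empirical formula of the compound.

mol C = 7.00 g CO₂ ÷ 44.009 g/mol = 0.1591 mol
mol H = 2 × 3.15 g H₂O ÷ 18.015 g/mol = 0.3497 mol
mol N = 2 × 0.446 g N₂ ÷ 28.014 g/mol = 0.03184 mol
Divide by the smallest (0.03184 mol): C 4.995, H 10.983, N 1.000

C5H11N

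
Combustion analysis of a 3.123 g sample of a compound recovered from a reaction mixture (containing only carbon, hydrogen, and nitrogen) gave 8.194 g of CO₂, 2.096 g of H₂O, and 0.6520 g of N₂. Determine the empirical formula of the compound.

mol C = 8.194 g CO₂ ÷ 44.009 g/mol = 0.18619 mol
mol H = 2 × 2.096 g H₂O ÷ 18.015 g/mol = 0.23269 mol
mol N = 2 × 0.6520 g N₂ ÷ 28.014 g/mol = 0.046548 mol
Divide by the smallest (0.046548 mol): C 4.000, H 4.999, N 1.000

C4H5N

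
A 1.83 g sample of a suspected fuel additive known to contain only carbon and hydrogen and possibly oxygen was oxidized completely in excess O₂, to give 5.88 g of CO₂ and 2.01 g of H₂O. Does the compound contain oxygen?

mol C = 5.88 g CO₂ ÷ 44.009 g/mol = 0.1336 mol
mol H = 2 × 2.01 g H₂O ÷ 18.015 g/mol = 0.2231 mol
C and H together account for 1.830 g — essentially the entire 1.83 g sample — so the compound contains no oxygen.

no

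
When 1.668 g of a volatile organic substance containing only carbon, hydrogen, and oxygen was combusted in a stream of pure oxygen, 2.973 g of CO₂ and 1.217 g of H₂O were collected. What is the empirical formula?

mol C = 2.973 g CO₂ ÷ 44.009 g/mol = 0.067554 mol
mol H = 2 × 1.217 g H₂O ÷ 18.015 g/mol = 0.13511 mol
mass O = 1.668 − (0.81140 + 0.13619) = 0.72041 g → mol O = 0.72041 ÷ 15.999 = 0.045029 mol
Divide by the smallest (0.045029 mol): C 1.500, H 3.001, O 1.000
Multiplying each by 2 gives whole numbers: C 3.00, H 6.00, O 2.00

C3H6O2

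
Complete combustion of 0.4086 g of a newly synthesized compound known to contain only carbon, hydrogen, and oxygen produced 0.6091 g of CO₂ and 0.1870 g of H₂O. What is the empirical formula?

mol C = 0.6091 g CO₂ ÷ 44.009 g/mol = 0.013840 mol
mol H = 2 × 0.1870 g H₂O ÷ 18.015 g/mol = 0.020760 mol
mass O = 0.4086 − (0.16624 + 0.020927) = 0.22144 g → mol O = 0.22144 ÷ 15.999 = 0.013841 mol
Divide by the smallest (0.013840 mol): C 1.000, H 1.500, O 1.000
Multiplying each by 2 gives whole numbers: C 2.00, H 3.00, O 2.00

C2H3O2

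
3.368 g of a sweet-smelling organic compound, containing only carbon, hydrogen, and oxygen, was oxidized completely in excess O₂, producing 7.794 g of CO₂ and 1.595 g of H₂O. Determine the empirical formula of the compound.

C8H8O3

mol C = 7.794 g CO₂ ÷ 44.009 g/mol = 0.17710 mol
mol H = 2 × 1.595 g H₂O ÷ 18.015 g/mol = 0.17707 mol
mass O = 3.368 − (2.1271 + 0.17849) = 1.0624 g → mol O = 1.0624 ÷ 15.999 = 0.066402 mol
Divide by the smallest (0.066402 mol): C 2.667, H 2.667, O 1.000
Multiplying each by 3 gives whole numbers: C 8.00, H 8.00, O 3.00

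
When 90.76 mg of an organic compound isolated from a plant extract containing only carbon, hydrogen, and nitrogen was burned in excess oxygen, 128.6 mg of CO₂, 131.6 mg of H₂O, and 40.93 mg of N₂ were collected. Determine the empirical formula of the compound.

CH5N

mol C = 0.1286 g CO₂ ÷ 44.009 g/mol = 0.0029221 mol
mol H = 2 × 0.1316 g H₂O ÷ 18.015 g/mol = 0.014610 mol
mol N = 2 × 0.04093 g N₂ ÷ 28.014 g/mol = 0.0029221 mol
Divide by the smallest (0.0029221 mol): C 1.000, H 5.000, N 1.000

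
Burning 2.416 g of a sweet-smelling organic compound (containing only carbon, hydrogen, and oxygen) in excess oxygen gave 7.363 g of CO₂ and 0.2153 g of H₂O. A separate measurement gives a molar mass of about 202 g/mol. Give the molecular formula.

C14H2O2

mol C = 7.363 g CO₂ ÷ 44.009 g/mol = 0.16731 mol
mol H = 2 × 0.2153 g H₂O ÷ 18.015 g/mol = 0.023902 mol
mass O = 2.416 − (2.0095 + 0.024094) = 0.38239 g → mol O = 0.38239 ÷ 15.999 = 0.023901 mol
Divide by the smallest (0.023901 mol): C 7.000, H 1.000, O 1.000
Empirical formula: C7HO
Empirical-formula mass = 101.08 g/mol; 202 ÷ 101.08 ≈ 2, so the molecular formula is C14H2O2.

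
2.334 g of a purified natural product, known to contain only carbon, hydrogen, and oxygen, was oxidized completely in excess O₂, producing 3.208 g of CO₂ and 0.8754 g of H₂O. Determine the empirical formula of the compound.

C6H8O7

mol C = 3.208 g CO₂ ÷ 44.009 g/mol = 0.072894 mol
mol H = 2 × 0.8754 g H₂O ÷ 18.015 g/mol = 0.097186 mol
mass O = 2.334 − (0.87553 + 0.097963) = 1.3605 g → mol O = 1.3605 ÷ 15.999 = 0.085037 mol
Divide by the smallest (0.072894 mol): C 1.000, H 1.333, O 1.167
Multiplying each by 6 gives whole numbers: C 6.00, H 8.00, O 7.00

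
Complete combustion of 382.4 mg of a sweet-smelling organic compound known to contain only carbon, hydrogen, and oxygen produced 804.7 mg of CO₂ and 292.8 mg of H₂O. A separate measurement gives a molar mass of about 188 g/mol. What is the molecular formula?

C9H16O4

mol C = 0.8047 g CO₂ ÷ 44.009 g/mol = 0.018285 mol
mol H = 2 × 0.2928 g H₂O ÷ 18.015 g/mol = 0.032506 mol
mass O = 0.3824 − (0.21962 + 0.032766) = 0.13001 g → mol O = 0.13001 ÷ 15.999 = 0.0081264 mol
Divide by the smallest (0.0081264 mol): C 2.250, H 4.000, O 1.000
Multiplying each by 4 gives whole numbers: C 9.00, H 16.00, O 4.00
Empirical formula: C9H16O4
Empirical-formula mass = 188.22 g/mol; 188 ÷ 188.22 ≈ 1, so the molecular formula is C9H16O4.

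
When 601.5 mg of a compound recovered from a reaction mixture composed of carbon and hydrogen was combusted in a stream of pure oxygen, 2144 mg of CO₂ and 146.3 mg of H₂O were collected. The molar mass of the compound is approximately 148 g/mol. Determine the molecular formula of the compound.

C12H4

mol C = 2.144 g CO₂ ÷ 44.009 g/mol = 0.048717 mol
mol H = 2 × 0.1463 g H₂O ÷ 18.015 g/mol = 0.016242 mol
Divide by the smallest (0.016242 mol): C 2.999, H 1.000
Empirical formula: C3H
Empirical-formula mass = 37.04 g/mol; 148 ÷ 37.04 ≈ 4, so the molecular formula is C12H4.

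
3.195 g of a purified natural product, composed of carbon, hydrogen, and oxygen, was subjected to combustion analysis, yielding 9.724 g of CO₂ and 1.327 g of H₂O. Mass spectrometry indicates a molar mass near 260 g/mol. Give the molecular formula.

C18H12O2

mol C = 9.724 g CO₂ ÷ 44.009 g/mol = 0.22095 mol
mol H = 2 × 1.327 g H₂O ÷ 18.015 g/mol = 0.14732 mol
mass O = 3.195 − (2.6539 + 0.14850) = 0.39261 g → mol O = 0.39261 ÷ 15.999 = 0.024540 mol
Divide by the smallest (0.024540 mol): C 9.004, H 6.003, O 1.000
Empirical formula: C9H6O
Empirical-formula mass = 130.15 g/mol; 260 ÷ 130.15 ≈ 2, so the molecular formula is C18H12O2.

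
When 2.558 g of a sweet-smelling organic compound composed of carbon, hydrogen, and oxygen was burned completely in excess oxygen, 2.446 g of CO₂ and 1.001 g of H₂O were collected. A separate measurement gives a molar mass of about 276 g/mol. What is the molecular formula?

mol C = 2.446 g CO₂ ÷ 44.009 g/mol = 0.055580 mol
mol H = 2 × 1.001 g H₂O ÷ 18.015 g/mol = 0.11113 mol
mass O = 2.558 − (0.66757 + 0.11202) = 1.7784 g → mol O = 1.7784 ÷ 15.999 = 0.11116 mol
Divide by the smallest (0.055580 mol): C 1.000, H 1.999, O 2.000
Empirical formula: CH2O2
Empirical-formula mass = 46.02 g/mol; 276 ÷ 46.02 ≈ 6, so the molecular formula is C6H12O12.

C6H12O12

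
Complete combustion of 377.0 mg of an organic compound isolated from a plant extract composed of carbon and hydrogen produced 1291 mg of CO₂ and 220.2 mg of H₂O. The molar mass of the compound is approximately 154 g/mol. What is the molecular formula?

mol C = 1.291 g CO₂ ÷ 44.009 g/mol = 0.029335 mol
mol H = 2 × 0.2202 g H₂O ÷ 18.015 g/mol = 0.024446 mol
Divide by the smallest (0.024446 mol): C 1.200, H 1.000
Multiplying each by 5 gives whole numbers: C 6.00, H 5.00
Empirical formula: C6H5
Empirical-formula mass = 77.11 g/mol; 154 ÷ 77.11 ≈ 2, so the molecular formula is C12H10.

C12H10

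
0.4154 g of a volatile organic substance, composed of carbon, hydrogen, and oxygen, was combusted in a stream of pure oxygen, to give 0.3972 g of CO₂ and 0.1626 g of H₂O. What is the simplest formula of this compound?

CH2O2

mol C = 0.3972 g CO₂ ÷ 44.009 g/mol = 0.0090254 mol
mol H = 2 × 0.1626 g H₂O ÷ 18.015 g/mol = 0.018052 mol
mass O = 0.4154 − (0.10840 + 0.018196) = 0.28880 g → mol O = 0.28880 ÷ 15.999 = 0.018051 mol
Divide by the smallest (0.0090254 mol): C 1.000, H 2.000, O 2.000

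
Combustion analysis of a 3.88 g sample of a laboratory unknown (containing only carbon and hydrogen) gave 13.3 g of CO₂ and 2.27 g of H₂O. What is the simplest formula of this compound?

mol C = 13.3 g CO₂ ÷ 44.009 g/mol = 0.3022 mol
mol H = 2 × 2.27 g H₂O ÷ 18.015 g/mol = 0.2520 mol
Divide by the smallest (0.2520 mol): C 1.199, H 1.000
Multiplying each by 5 gives whole numbers: C 6.00, H 5.00

C6H5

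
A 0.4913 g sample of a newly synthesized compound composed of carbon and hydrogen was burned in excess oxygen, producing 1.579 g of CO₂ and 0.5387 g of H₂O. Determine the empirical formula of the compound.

mol C = 1.579 g CO₂ ÷ 44.009 g/mol = 0.035879 mol
mol H = 2 × 0.5387 g H₂O ÷ 18.015 g/mol = 0.059806 mol
Divide by the smallest (0.035879 mol): C 1.000, H 1.667
Multiplying each by 3 gives whole numbers: C 3.00, H 5.00

C3H5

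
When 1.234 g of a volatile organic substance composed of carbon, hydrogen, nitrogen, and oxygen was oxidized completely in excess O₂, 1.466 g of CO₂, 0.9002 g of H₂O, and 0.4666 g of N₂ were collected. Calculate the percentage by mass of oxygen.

mol C = 1.466 g CO₂ ÷ 44.009 g/mol = 0.033311 mol
mol H = 2 × 0.9002 g H₂O ÷ 18.015 g/mol = 0.099939 mol
mol N = 2 × 0.4666 g N₂ ÷ 28.014 g/mol = 0.033312 mol
mass O = 1.234 − (0.40010 + 0.10074 + 0.46660) = 0.26656 g → mol O = 0.26656 ÷ 15.999 = 0.016661 mol
mass % O = 0.26656 g ÷ 1.234 g × 100%

21.60%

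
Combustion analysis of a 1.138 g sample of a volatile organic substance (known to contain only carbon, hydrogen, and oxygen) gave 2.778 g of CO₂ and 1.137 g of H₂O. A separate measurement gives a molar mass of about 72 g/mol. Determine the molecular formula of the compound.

C4H8O

mol C = 2.778 g CO₂ ÷ 44.009 g/mol = 0.063123 mol
mol H = 2 × 1.137 g H₂O ÷ 18.015 g/mol = 0.12623 mol
mass O = 1.138 − (0.75818 + 0.12724) = 0.25259 g → mol O = 0.25259 ÷ 15.999 = 0.015788 mol
Divide by the smallest (0.015788 mol): C 3.998, H 7.995, O 1.000
Empirical formula: C4H8O
Empirical-formula mass = 72.11 g/mol; 72 ÷ 72.11 ≈ 1, so the molecular formula is C4H8O.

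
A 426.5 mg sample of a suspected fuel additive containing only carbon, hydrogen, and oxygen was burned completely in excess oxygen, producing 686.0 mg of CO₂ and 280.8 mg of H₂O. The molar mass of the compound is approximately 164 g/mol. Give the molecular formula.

mol C = 0.6860 g CO₂ ÷ 44.009 g/mol = 0.015588 mol
mol H = 2 × 0.2808 g H₂O ÷ 18.015 g/mol = 0.031174 mol
mass O = 0.4265 − (0.18722 + 0.031423) = 0.20785 g → mol O = 0.20785 ÷ 15.999 = 0.012992 mol
Divide by the smallest (0.012992 mol): C 1.200, H 2.400, O 1.000
Multiplying each by 5 gives whole numbers: C 6.00, H 12.00, O 5.00
Empirical formula: C6H12O5
Empirical-formula mass = 164.16 g/mol; 164 ÷ 164.16 ≈ 1, so the molecular formula is C6H12O5.

C6H12O5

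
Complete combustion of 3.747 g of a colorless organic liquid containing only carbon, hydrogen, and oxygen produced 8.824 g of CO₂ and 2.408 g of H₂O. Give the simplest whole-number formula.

mol C = 8.824 g CO₂ ÷ 44.009 g/mol = 0.20050 mol
mol H = 2 × 2.408 g H₂O ÷ 18.015 g/mol = 0.26733 mol
mass O = 3.747 − (2.4083 + 0.26947) = 1.0693 g → mol O = 1.0693 ÷ 15.999 = 0.066834 mol
Divide by the smallest (0.066834 mol): C 3.000, H 4.000, O 1.000

C3H4O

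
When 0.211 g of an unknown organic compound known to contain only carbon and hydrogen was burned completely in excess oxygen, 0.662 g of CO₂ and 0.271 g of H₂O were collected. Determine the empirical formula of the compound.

CH2

mol C = 0.662 g CO₂ ÷ 44.009 g/mol = 0.01504 mol
mol H = 2 × 0.271 g H₂O ÷ 18.015 g/mol = 0.03009 mol
Divide by the smallest (0.01504 mol): C 1.000, H 2.000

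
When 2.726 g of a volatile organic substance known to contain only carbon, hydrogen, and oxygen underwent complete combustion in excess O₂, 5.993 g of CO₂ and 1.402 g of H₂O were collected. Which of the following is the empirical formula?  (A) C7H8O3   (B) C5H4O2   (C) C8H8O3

(A) C7H8O3

mol C = 5.993 g CO₂ ÷ 44.009 g/mol = 0.13618 mol
mol H = 2 × 1.402 g H₂O ÷ 18.015 g/mol = 0.15565 mol
mass O = 2.726 − (1.6356 + 0.15689) = 0.93349 g → mol O = 0.93349 ÷ 15.999 = 0.058347 mol
Divide by the smallest (0.058347 mol): C 2.334, H 2.668, O 1.000
Multiplying each by 3 gives whole numbers: C 7.00, H 8.00, O 3.00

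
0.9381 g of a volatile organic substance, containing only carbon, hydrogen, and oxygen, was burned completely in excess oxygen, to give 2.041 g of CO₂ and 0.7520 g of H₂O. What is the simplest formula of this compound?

C5H9O2

mol C = 2.041 g CO₂ ÷ 44.009 g/mol = 0.046377 mol
mol H = 2 × 0.7520 g H₂O ÷ 18.015 g/mol = 0.083486 mol
mass O = 0.9381 − (0.55703 + 0.084154) = 0.29691 g → mol O = 0.29691 ÷ 15.999 = 0.018558 mol
Divide by the smallest (0.018558 mol): C 2.499, H 4.499, O 1.000
Multiplying each by 2 gives whole numbers: C 5.00, H 9.00, O 2.00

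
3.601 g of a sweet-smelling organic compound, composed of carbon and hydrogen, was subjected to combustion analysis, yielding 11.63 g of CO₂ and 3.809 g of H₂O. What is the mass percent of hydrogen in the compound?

11.84%

mol C = 11.63 g CO₂ ÷ 44.009 g/mol = 0.26426 mol
mol H = 2 × 3.809 g H₂O ÷ 18.015 g/mol = 0.42287 mol
mass % H = 0.42625 g ÷ 3.601 g × 100%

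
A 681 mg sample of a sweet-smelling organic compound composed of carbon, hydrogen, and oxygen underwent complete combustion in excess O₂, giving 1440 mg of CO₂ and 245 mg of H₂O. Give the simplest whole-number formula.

C6H5O3

mol C = 1.44 g CO₂ ÷ 44.009 g/mol = 0.03272 mol
mol H = 2 × 0.245 g H₂O ÷ 18.015 g/mol = 0.02720 mol
mass O = 0.681 − (0.3930 + 0.02742) = 0.2606 g → mol O = 0.2606 ÷ 15.999 = 0.01629 mol
Divide by the smallest (0.01629 mol): C 2.009, H 1.670, O 1.000
Multiplying each by 3 gives whole numbers: C 6.03, H 5.01, O 3.00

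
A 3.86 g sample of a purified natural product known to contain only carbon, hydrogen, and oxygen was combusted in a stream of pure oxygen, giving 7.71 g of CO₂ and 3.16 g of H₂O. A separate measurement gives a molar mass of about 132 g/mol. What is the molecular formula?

mol C = 7.71 g CO₂ ÷ 44.009 g/mol = 0.1752 mol
mol H = 2 × 3.16 g H₂O ÷ 18.015 g/mol = 0.3508 mol
mass O = 3.86 − (2.104 + 0.3536) = 1.402 g → mol O = 1.402 ÷ 15.999 = 0.08764 mol
Divide by the smallest (0.08764 mol): C 1.999, H 4.003, O 1.000
Empirical formula: C2H4O
Empirical-formula mass = 44.05 g/mol; 132 ÷ 44.05 ≈ 3, so the molecular formula is C6H12O3.

C6H12O3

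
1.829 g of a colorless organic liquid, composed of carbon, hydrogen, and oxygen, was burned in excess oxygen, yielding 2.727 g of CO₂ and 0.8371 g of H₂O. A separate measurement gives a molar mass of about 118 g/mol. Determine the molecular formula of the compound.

mol C = 2.727 g CO₂ ÷ 44.009 g/mol = 0.061965 mol
mol H = 2 × 0.8371 g H₂O ÷ 18.015 g/mol = 0.092934 mol
mass O = 1.829 − (0.74426 + 0.093677) = 0.99107 g → mol O = 0.99107 ÷ 15.999 = 0.061946 mol
Divide by the smallest (0.061946 mol): C 1.000, H 1.500, O 1.000
Multiplying each by 2 gives whole numbers: C 2.00, H 3.00, O 2.00
Empirical formula: C2H3O2
Empirical-formula mass = 59.04 g/mol; 118 ÷ 59.04 ≈ 2, so the molecular formula is C4H6O4.

C4H6O4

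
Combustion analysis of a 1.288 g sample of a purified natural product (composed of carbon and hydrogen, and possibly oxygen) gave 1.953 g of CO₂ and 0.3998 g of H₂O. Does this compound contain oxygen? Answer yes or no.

mol C = 1.953 g CO₂ ÷ 44.009 g/mol = 0.044377 mol
mol H = 2 × 0.3998 g H₂O ÷ 18.015 g/mol = 0.044385 mol
C and H account for only 0.57776 g of the 1.288 g sample; the remaining 0.71024 g must be oxygen.

yes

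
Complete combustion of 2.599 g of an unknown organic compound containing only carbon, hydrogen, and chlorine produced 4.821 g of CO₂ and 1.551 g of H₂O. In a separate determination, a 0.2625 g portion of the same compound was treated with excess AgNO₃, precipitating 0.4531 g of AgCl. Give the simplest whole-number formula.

mol C = 4.821 g CO₂ ÷ 44.009 g/mol = 0.10955 mol
mol H = 2 × 1.551 g H₂O ÷ 18.015 g/mol = 0.17219 mol
From the AgCl data: mol Cl per gram of compound = (0.4531 ÷ 143.318) ÷ 0.2625 = 0.012044 mol/g, so in the 2.599 g combustion sample mol Cl = 0.031302 mol
Divide by the smallest (0.031302 mol): C 3.500, H 5.501, Cl 1.000
Multiplying each by 2 gives whole numbers: C 7.00, H 11.00, Cl 2.00

C7H11Cl2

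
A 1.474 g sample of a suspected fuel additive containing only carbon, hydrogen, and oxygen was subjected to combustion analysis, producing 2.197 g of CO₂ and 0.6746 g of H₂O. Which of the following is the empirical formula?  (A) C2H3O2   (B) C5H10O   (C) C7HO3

mol C = 2.197 g CO₂ ÷ 44.009 g/mol = 0.049922 mol
mol H = 2 × 0.6746 g H₂O ÷ 18.015 g/mol = 0.074893 mol
mass O = 1.474 − (0.59961 + 0.075492) = 0.79890 g → mol O = 0.79890 ÷ 15.999 = 0.049934 mol
Divide by the smallest (0.049922 mol): C 1.000, H 1.500, O 1.000
Multiplying each by 2 gives whole numbers: C 2.00, H 3.00, O 2.00

(A) C2H3O2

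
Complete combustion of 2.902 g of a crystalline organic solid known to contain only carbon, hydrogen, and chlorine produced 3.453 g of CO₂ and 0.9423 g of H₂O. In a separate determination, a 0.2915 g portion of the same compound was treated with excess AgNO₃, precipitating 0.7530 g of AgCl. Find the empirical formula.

mol C = 3.453 g CO₂ ÷ 44.009 g/mol = 0.078461 mol
mol H = 2 × 0.9423 g H₂O ÷ 18.015 g/mol = 0.10461 mol
From the AgCl data: mol Cl per gram of compound = (0.7530 ÷ 143.318) ÷ 0.2915 = 0.018024 mol/g, so in the 2.902 g combustion sample mol Cl = 0.052306 mol
Divide by the smallest (0.052306 mol): C 1.500, H 2.000, Cl 1.000
Multiplying each by 2 gives whole numbers: C 3.00, H 4.00, Cl 2.00

C3H4Cl2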